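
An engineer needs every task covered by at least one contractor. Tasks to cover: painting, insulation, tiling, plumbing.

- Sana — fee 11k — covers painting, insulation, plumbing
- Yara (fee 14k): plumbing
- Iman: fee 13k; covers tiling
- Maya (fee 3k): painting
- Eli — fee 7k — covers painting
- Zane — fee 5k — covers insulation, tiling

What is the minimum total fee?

16

The greedy cost-per-new-task heuristic would pick Zane, Maya, and Sana for 19, but a cheaper cover exists.
Choose Sana and Zane: together they cover painting, insulation, tiling, plumbing — every task.
Total fee: 11 + 5 = 16.
No cover costs less than 16.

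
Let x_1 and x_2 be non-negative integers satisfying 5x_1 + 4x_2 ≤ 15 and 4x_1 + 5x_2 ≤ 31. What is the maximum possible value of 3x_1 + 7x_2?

21

(x_1,x_2)=(0,3) is feasible, giving 21.
(x_1,x_2)=(1,2) is feasible, giving 17.
(x_1,x_2)=(0,2) is feasible, giving 14.
No feasible integer point exceeds 21.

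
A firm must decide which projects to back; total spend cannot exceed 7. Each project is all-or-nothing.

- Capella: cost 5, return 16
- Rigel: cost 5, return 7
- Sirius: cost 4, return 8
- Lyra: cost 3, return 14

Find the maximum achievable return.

22

Sirius + Lyra: cost 4 + 3 = 7 ≤ 7, return 8 + 14 = 22.
Lyra: cost 3 ≤ 7, return 14.
Capella: cost 5 ≤ 7, return 16.
Best is Sirius and Lyra with total return 22.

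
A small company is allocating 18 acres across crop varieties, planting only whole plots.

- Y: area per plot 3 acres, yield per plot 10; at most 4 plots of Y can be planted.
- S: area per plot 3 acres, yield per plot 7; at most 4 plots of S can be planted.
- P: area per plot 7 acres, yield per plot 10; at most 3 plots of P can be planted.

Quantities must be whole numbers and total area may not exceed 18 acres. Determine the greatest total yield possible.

Y has the best ratio (10/3); taking only Y gives at most 4×10 = 40 (stopped by the supply cap of 4).
Mixing does better — 4×Y and 2×S: area 18 ≤ 18, yield 4·10 + 2·7 = 54.

54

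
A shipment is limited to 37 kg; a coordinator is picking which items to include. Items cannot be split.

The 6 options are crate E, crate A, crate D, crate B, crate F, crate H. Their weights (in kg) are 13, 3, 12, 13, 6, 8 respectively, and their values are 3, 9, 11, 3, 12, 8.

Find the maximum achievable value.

crate A + crate D + crate F + crate H: weight 3 + 12 + 6 + 8 = 29 ≤ 37, value 9 + 11 + 12 + 8 = 40.
crate E + crate A + crate D + crate F: weight 13 + 3 + 12 + 6 = 34 ≤ 37, value 3 + 9 + 11 + 12 = 35.
crate A + crate D + crate B + crate F: weight 3 + 12 + 13 + 6 = 34 ≤ 37, value 9 + 11 + 3 + 12 = 35.
Best is crate A, crate D, crate F, and crate H with total value 40.

40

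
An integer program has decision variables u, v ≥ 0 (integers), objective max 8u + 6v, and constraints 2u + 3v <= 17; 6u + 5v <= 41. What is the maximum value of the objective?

Relaxing integrality, the LP optimum is 54.67 at (u,v) = (6.83, 0), which is not an integer point.
(u,v)=(6,1): 2·6+3·1=15≤17, 6·6+5·1=41≤41, objective 54.
(u,v)=(5,2): 2·5+3·2=16≤17, 6·5+5·2=40≤41, objective 52.
No feasible integer point exceeds 54.

54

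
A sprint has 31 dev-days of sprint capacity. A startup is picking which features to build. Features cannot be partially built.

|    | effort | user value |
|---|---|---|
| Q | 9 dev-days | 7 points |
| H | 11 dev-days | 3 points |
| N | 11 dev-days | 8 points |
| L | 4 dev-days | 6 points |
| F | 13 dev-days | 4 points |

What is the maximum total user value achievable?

21

Allowing fractional choices, the relaxed optimum would be about 23.2, but features are indivisible.
N + L + F: effort 11 + 4 + 13 = 28 ≤ 31, user value 8 + 6 + 4 = 18.
Q + N + L: effort 9 + 11 + 4 = 24 ≤ 31, user value 7 + 8 + 6 = 21.
Best is Q, N, and L with total user value 21.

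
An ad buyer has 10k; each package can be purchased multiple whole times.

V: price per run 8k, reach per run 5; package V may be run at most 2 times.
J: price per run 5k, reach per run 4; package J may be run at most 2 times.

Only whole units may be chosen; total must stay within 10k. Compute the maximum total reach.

Take 2×J: price 10 ≤ 10, reach 2·4 = 8.
J has the best ratio (4/5) and is taken to its limit of 2; remaining capacity is filled optimally with the others.

8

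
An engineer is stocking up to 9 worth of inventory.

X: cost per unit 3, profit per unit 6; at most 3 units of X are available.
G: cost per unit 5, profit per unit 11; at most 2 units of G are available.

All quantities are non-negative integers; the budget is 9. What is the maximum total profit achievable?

18

3×X: cost 9 ≤ 9, profit 3·6 = 18.
1×X and 1×G: cost 8 ≤ 9, profit 1·6 + 1·11 = 17.
Best is 18.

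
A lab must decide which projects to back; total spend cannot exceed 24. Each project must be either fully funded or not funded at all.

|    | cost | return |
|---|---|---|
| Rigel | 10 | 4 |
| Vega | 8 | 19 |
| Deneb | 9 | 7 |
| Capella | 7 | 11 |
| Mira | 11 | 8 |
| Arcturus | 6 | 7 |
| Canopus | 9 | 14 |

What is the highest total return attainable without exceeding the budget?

Vega + Capella + Canopus: cost 8 + 7 + 9 = 24 ≤ 24, return 19 + 11 + 14 = 44.
Vega + Capella + Arcturus: cost 8 + 7 + 6 = 21 ≤ 24, return 19 + 11 + 7 = 37.
Vega + Arcturus + Canopus: cost 8 + 6 + 9 = 23 ≤ 24, return 19 + 7 + 14 = 40.
Best is Vega, Capella, and Canopus with total return 44.

44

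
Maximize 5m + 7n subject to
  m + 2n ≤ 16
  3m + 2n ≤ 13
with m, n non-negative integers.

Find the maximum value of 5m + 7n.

42

(m,n)=(0,6): 1·0+2·6=12≤16, 3·0+2·6=12≤13, objective 42.
(m,n)=(1,5): 1·1+2·5=11≤16, 3·1+2·5=13≤13, objective 40.
(m,n)=(0,5): 1·0+2·5=10≤16, 3·0+2·5=10≤13, objective 35.
Maximum is 42 at (m,n)=(0,6).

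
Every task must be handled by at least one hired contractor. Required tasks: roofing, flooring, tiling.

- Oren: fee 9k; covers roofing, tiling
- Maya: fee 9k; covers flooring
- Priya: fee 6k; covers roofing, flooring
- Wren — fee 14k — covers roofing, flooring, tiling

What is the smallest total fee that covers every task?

Wren alone covers roofing, flooring, tiling — every task.
Total fee: 14.

14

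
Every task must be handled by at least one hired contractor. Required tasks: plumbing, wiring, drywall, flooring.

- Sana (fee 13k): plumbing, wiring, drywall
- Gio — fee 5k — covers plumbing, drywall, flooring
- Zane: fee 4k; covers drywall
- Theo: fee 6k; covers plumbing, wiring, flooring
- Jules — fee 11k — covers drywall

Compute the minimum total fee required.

The greedy cost-per-new-task heuristic would pick Gio and Theo for 11, but a cheaper cover exists.
Choose Zane and Theo: together they cover plumbing, wiring, drywall, flooring — every task.
Total fee: 4 + 6 = 10.
No cover costs less than 10.

10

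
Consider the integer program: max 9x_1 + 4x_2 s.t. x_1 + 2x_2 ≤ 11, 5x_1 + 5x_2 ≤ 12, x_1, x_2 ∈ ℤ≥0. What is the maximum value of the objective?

Relaxing integrality, the LP optimum is 21.60 at (x_1,x_2) = (2.4, 0), which is not an integer point.
(x_1,x_2)=(2,0): 1·2+2·0=2≤11, 5·2+5·0=10≤12, objective 18.
(x_1,x_2)=(1,1): 1·1+2·1=3≤11, 5·1+5·1=10≤12, objective 13.
The best lattice point is (2,0), giving 18.

18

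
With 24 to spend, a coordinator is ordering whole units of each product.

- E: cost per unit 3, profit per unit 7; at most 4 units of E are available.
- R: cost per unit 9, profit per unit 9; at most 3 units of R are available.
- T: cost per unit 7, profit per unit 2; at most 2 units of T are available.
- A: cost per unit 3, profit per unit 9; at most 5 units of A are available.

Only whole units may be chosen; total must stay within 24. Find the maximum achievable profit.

66

Take 3×E and 5×A: cost 24 ≤ 24, profit 3·7 + 5·9 = 66.
A has the best ratio (9/3) and is taken to its limit of 5; remaining capacity is filled optimally with the others.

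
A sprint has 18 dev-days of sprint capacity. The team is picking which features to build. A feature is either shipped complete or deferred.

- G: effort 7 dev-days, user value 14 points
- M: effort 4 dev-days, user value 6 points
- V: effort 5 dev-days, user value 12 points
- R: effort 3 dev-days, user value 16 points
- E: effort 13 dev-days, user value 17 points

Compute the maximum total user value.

42

Take G, V, and R: effort 7 + 5 + 3 = 15 ≤ 18, user value 14 + 12 + 16 = 42.
No other feasible combination does better.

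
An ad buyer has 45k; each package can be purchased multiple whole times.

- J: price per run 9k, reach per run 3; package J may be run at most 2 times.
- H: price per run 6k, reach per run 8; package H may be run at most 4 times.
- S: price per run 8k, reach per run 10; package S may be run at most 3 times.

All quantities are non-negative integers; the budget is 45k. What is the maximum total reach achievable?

4×H and 2×S: price 40 ≤ 45, reach 4·8 + 2·10 = 52.
3×H and 3×S: price 42 ≤ 45, reach 3·8 + 3·10 = 54.
Best is 54.

54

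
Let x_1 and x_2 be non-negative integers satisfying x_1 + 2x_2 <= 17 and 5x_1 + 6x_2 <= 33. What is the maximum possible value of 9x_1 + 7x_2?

54

(x_1,x_2)=(6,0): 1·6+2·0=6≤17, 5·6+6·0=30≤33, objective 54.
(x_1,x_2)=(5,1): 1·5+2·1=7≤17, 5·5+6·1=31≤33, objective 52.
(x_1,x_2)=(5,0): 1·5+2·0=5≤17, 5·5+6·0=25≤33, objective 45.
No feasible integer point exceeds 54.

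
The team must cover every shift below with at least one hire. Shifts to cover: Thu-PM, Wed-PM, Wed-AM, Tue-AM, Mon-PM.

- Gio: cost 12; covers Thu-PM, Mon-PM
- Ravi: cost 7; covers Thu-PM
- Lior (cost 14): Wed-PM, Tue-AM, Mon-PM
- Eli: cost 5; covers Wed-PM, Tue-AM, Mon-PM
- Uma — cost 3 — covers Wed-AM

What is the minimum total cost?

Choose Ravi, Eli, and Uma: together they cover Thu-PM, Wed-PM, Wed-AM, Tue-AM, Mon-PM — every shift.
Total cost: 7 + 5 + 3 = 15.
No cover costs less than 15.

15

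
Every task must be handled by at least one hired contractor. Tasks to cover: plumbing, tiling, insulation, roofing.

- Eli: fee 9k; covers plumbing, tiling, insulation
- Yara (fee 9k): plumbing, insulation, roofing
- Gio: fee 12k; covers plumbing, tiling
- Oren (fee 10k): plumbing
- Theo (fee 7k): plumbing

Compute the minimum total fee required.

Choose Eli and Yara: together they cover plumbing, tiling, insulation, roofing — every task.
Total fee: 9 + 9 = 18.

18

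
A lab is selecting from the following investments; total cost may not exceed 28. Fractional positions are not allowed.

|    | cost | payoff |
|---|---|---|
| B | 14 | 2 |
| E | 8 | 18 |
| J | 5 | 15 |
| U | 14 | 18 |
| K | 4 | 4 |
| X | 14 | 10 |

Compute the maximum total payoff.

This is a 0-1 knapsack instance.
Take E, J, and U: cost 8 + 5 + 14 = 27 ≤ 28, payoff 18 + 15 + 18 = 51.
No other feasible combination does better.

51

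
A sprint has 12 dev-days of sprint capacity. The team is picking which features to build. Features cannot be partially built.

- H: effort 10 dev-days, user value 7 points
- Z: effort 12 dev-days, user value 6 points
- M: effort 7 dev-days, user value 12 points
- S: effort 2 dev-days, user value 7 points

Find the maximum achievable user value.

19

Allowing fractional choices, the relaxed optimum would be about 21.1, but features are indivisible.
H + S: effort 10 + 2 = 12 ≤ 12, user value 7 + 7 = 14.
M: effort 7 ≤ 12, user value 12.
M + S: effort 7 + 2 = 9 ≤ 12, user value 12 + 7 = 19.
Best is M and S with total user value 19.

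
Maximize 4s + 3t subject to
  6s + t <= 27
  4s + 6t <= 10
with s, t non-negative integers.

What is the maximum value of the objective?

8

The continuous relaxation peaks at (2.5, 0) with value 10.00; rounding to a feasible lattice point costs some objective.
(s,t)=(2,0): 6·2+1·0=12≤27, 4·2+6·0=8≤10, objective 8.
(s,t)=(1,1): 6·1+1·1=7≤27, 4·1+6·1=10≤10, objective 7.
(s,t)=(1,0): 6·1+1·0=6≤27, 4·1+6·0=4≤10, objective 4.
No feasible integer point exceeds 8.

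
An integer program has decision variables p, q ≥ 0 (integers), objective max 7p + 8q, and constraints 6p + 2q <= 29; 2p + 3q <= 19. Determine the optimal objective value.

54

(p,q)=(2,5): 6·2+2·5=22≤29, 2·2+3·5=19≤19, objective 54.
(p,q)=(3,4): 6·3+2·4=26≤29, 2·3+3·4=18≤19, objective 53.
(p,q)=(1,5): 6·1+2·5=16≤29, 2·1+3·5=17≤19, objective 47.
The best lattice point is (2,5), giving 54.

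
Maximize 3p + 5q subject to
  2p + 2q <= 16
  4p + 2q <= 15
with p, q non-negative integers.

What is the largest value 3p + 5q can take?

The continuous relaxation peaks at (0, 7.5) with value 37.50; rounding to a feasible lattice point costs some objective.
(p,q)=(0,7): 2·0+2·7=14≤16, 4·0+2·7=14≤15, objective 35.
(p,q)=(0,6): 2·0+2·6=12≤16, 4·0+2·6=12≤15, objective 30.
The best lattice point is (0,7), giving 35.

35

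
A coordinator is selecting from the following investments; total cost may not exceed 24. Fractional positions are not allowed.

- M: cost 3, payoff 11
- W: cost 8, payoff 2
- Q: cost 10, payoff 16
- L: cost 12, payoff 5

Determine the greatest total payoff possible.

29

Take M, W, and Q: cost 3 + 8 + 10 = 21 ≤ 24, payoff 11 + 2 + 16 = 29.
No other feasible combination does better.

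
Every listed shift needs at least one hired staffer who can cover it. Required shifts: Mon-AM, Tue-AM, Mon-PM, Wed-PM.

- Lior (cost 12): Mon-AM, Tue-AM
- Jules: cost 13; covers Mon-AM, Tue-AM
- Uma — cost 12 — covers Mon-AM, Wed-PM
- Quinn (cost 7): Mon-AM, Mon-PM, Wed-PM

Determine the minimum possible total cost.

Choose Lior and Quinn: together they cover Mon-AM, Tue-AM, Mon-PM, Wed-PM — every shift.
Total cost: 12 + 7 = 19.
No cover costs less than 19.

19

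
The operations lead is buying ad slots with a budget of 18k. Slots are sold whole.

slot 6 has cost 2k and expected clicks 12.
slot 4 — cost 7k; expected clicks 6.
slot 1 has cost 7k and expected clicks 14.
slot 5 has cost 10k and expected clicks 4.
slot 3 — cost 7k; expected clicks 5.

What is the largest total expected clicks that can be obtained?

32

This is a 0-1 knapsack instance.
Take slot 6, slot 4, and slot 1: cost 2 + 7 + 7 = 16 ≤ 18, expected clicks 12 + 6 + 14 = 32.
No other feasible combination does better.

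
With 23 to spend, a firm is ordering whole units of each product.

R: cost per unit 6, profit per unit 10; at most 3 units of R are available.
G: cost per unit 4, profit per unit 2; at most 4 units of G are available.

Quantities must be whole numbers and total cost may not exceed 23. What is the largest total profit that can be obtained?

This is a bounded integer knapsack.
3×R: cost 18 ≤ 23, profit 3·10 = 30.
3×R and 1×G: cost 22 ≤ 23, profit 3·10 + 1·2 = 32.
Best is 32.

32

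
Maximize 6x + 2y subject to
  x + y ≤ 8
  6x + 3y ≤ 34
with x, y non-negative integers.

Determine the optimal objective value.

Relaxing integrality, the LP optimum is 34.00 at (x,y) = (5.67, 0), which is not an integer point.
(x,y)=(5,1): 1·5+1·1=6≤8, 6·5+3·1=33≤34, objective 32.
(x,y)=(5,0): 1·5+1·0=5≤8, 6·5+3·0=30≤34, objective 30.
Maximum is 32 at (x,y)=(5,1).

32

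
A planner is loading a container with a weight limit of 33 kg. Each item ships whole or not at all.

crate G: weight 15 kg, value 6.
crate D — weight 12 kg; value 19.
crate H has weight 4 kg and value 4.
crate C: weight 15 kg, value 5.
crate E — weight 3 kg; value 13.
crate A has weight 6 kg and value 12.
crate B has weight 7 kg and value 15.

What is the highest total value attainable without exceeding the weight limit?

63

crate D + crate E + crate A + crate B: weight 12 + 3 + 6 + 7 = 28 ≤ 33, value 19 + 13 + 12 + 15 = 59.
crate D + crate H + crate E + crate A + crate B: weight 12 + 4 + 3 + 6 + 7 = 32 ≤ 33, value 19 + 4 + 13 + 12 + 15 = 63.
Best is crate D, crate H, crate E, crate A, and crate B with total value 63.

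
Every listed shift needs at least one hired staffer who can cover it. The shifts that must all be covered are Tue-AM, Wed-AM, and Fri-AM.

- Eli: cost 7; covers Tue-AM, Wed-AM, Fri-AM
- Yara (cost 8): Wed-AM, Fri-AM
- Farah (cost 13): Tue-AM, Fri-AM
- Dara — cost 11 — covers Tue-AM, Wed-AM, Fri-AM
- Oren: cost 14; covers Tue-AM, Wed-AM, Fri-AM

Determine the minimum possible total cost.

7

This is a weighted set-cover instance.
Eli alone covers Tue-AM, Wed-AM, Fri-AM — every shift.
Total cost: 7.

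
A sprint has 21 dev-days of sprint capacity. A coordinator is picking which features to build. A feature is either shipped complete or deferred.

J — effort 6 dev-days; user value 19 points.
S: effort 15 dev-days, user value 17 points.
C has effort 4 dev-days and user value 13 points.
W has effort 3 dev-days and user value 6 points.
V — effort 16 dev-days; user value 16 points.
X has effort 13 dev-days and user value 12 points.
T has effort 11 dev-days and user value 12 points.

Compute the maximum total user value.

Treat it as a binary knapsack problem.
Take J, C, and T: effort 6 + 4 + 11 = 21 ≤ 21, user value 19 + 13 + 12 = 44.
No other feasible combination does better.

44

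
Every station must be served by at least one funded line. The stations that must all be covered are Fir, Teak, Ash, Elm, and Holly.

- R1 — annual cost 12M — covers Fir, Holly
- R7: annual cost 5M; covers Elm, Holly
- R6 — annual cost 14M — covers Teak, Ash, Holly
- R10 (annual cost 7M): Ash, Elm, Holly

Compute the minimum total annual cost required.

The greedy cost-per-new-station heuristic would pick R10, R1, and R6 for 33, but a cheaper cover exists.
Choose R1, R7, and R6: together they cover Fir, Teak, Ash, Elm, Holly — every station.
Total annual cost: 12 + 5 + 14 = 31.
No cover costs less than 31.

31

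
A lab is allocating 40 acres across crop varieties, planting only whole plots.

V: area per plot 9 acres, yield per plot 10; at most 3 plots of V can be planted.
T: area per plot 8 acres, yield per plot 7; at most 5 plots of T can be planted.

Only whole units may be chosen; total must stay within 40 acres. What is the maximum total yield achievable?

5×T: area 40 ≤ 40, yield 5·7 = 35.
3×V and 1×T: area 35 ≤ 40, yield 3·10 + 1·7 = 37.
Best is 37.

37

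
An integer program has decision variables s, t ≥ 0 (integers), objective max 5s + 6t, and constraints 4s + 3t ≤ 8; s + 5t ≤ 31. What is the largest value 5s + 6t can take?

12

(s,t)=(0,2): 4·0+3·2=6≤8, 1·0+5·2=10≤31, objective 12.
(s,t)=(1,1): 4·1+3·1=7≤8, 1·1+5·1=6≤31, objective 11.
(s,t)=(0,1): 4·0+3·1=3≤8, 1·0+5·1=5≤31, objective 6.
The best lattice point is (0,2), giving 12.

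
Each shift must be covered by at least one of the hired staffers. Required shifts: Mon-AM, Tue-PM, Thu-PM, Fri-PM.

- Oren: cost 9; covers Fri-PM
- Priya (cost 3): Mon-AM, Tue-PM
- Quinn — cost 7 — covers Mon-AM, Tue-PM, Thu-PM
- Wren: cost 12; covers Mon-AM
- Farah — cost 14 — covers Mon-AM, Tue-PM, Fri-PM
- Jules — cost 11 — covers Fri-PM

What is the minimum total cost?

The greedy cost-per-new-shift heuristic would pick Priya, Quinn, and Oren for 19, but a cheaper cover exists.
Choose Oren and Quinn: together they cover Mon-AM, Tue-PM, Thu-PM, Fri-PM — every shift.
Total cost: 9 + 7 = 16.
No cover costs less than 16.

16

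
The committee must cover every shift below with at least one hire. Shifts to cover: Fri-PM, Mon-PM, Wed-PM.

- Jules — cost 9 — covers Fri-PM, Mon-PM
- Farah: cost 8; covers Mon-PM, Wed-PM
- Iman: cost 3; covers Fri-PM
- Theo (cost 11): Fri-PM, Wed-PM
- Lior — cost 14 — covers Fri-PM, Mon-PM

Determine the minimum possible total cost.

This is a weighted set-cover instance.
Choose Farah and Iman: together they cover Fri-PM, Mon-PM, Wed-PM — every shift.
Total cost: 8 + 3 = 11.
No cover costs less than 11.

11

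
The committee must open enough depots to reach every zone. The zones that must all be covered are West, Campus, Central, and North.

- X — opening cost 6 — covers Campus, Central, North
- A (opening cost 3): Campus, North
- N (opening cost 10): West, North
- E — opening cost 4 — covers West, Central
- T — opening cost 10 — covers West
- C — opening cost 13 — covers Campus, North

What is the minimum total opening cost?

This is an integer covering problem.
Choose A and E: together they cover West, Campus, Central, North — every zone.
Total opening cost: 3 + 4 = 7.

7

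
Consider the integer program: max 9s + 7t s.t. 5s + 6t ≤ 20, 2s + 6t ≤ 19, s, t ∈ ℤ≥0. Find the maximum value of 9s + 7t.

(s,t)=(4,0): 5·4+6·0=20≤20, 2·4+6·0=8≤19, objective 36.
(s,t)=(3,0): 5·3+6·0=15≤20, 2·3+6·0=6≤19, objective 27.
Maximum is 36 at (s,t)=(4,0).

36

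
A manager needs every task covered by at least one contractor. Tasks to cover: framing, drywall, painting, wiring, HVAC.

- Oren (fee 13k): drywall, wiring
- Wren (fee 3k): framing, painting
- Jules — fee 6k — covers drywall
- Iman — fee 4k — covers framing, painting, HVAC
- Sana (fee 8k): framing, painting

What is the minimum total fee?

17

This is an integer covering problem.
The greedy cost-per-new-task heuristic would pick Iman, Jules, and Oren for 23, but a cheaper cover exists.
Choose Oren and Iman: together they cover framing, drywall, painting, wiring, HVAC — every task.
Total fee: 13 + 4 = 17.
No cover costs less than 17.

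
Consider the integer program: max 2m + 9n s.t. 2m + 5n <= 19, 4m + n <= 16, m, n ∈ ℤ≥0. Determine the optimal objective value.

(m,n)=(2,3): 2·2+5·3=19≤19, 4·2+1·3=11≤16, objective 31.
(m,n)=(1,3): 2·1+5·3=17≤19, 4·1+1·3=7≤16, objective 29.
(m,n)=(0,3): 2·0+5·3=15≤19, 4·0+1·3=3≤16, objective 27.
Maximum is 31 at (m,n)=(2,3).

31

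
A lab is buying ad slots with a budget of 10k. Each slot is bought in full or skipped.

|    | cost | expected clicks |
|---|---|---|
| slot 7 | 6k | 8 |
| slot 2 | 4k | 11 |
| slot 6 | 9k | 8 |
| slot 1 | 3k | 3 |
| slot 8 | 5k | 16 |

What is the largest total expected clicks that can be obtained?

Take slot 2 and slot 8: cost 4 + 5 = 9 ≤ 10, expected clicks 11 + 16 = 27.
No other feasible combination does better.

27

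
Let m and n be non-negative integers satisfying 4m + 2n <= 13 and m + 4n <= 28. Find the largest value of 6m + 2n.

The continuous relaxation peaks at (3.25, 0) with value 19.50; rounding to a feasible lattice point costs some objective.
(m,n)=(3,0): 4·3+2·0=12≤13, 1·3+4·0=3≤28, objective 18.
(m,n)=(2,1): 4·2+2·1=10≤13, 1·2+4·1=6≤28, objective 14.
(m,n)=(2,0): 4·2+2·0=8≤13, 1·2+4·0=2≤28, objective 12.
No feasible integer point exceeds 18.

18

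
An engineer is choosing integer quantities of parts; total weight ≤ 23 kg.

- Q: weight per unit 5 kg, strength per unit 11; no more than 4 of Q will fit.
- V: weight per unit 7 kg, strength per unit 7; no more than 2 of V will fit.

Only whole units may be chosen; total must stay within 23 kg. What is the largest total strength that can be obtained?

44

Take 4×Q: weight 20 ≤ 23, strength 4·11 = 44.
Q has the best ratio (11/5) and is taken to its limit of 4; remaining capacity is filled optimally with the others.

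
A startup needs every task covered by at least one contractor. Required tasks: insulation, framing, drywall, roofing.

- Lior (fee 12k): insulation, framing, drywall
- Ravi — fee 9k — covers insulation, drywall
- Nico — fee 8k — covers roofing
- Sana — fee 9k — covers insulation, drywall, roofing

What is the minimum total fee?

Choose Lior and Nico: together they cover insulation, framing, drywall, roofing — every task.
Total fee: 12 + 8 = 20.

20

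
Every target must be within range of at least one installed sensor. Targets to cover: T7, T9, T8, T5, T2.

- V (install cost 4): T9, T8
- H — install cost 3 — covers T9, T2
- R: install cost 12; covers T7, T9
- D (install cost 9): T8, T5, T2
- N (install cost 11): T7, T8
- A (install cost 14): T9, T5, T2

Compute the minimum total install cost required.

21

The greedy cost-per-new-target heuristic would pick H, V, D, and N for 27, but a cheaper cover exists.
Choose R and D: together they cover T7, T9, T8, T5, T2 — every target.
Total install cost: 12 + 9 = 21.
No cover costs less than 21.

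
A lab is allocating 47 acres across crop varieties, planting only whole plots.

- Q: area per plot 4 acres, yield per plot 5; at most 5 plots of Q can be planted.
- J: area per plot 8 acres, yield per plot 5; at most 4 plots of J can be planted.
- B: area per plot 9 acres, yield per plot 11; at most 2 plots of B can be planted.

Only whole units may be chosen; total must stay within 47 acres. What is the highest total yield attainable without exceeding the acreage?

52

Q has the best ratio (5/4); taking only Q gives at most 5×5 = 25 (stopped by the supply cap of 5).
Mixing does better — 5×Q, 1×J, and 2×B: area 46 ≤ 47, yield 5·5 + 1·5 + 2·11 = 52.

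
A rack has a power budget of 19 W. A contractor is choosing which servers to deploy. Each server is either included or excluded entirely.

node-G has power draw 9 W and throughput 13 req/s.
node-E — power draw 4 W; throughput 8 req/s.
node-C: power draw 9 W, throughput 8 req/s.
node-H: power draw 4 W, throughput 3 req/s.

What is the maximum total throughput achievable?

24

This is an integer program with binary decision variables.
node-G + node-E + node-H: power draw 9 + 4 + 4 = 17 ≤ 19, throughput 13 + 8 + 3 = 24.
node-G + node-E: power draw 9 + 4 = 13 ≤ 19, throughput 13 + 8 = 21.
Best is node-G, node-E, and node-H with total throughput 24.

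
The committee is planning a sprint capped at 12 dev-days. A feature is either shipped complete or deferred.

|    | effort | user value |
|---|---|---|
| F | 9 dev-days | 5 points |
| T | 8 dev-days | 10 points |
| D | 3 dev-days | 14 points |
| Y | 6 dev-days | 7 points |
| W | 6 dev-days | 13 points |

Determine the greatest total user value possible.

T + D: effort 8 + 3 = 11 ≤ 12, user value 10 + 14 = 24.
D + W: effort 3 + 6 = 9 ≤ 12, user value 14 + 13 = 27.
D + Y: effort 3 + 6 = 9 ≤ 12, user value 14 + 7 = 21.
Best is D and W with total user value 27.

27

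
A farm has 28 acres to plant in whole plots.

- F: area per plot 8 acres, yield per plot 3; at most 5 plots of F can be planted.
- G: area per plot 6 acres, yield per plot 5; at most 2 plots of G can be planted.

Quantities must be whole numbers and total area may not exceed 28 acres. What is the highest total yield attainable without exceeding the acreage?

This is a bounded integer knapsack.
G has the best ratio (5/6); taking only G gives at most 2×5 = 10 (stopped by the supply cap of 2).
Mixing does better — 2×F and 2×G: area 28 ≤ 28, yield 2·3 + 2·5 = 16.

16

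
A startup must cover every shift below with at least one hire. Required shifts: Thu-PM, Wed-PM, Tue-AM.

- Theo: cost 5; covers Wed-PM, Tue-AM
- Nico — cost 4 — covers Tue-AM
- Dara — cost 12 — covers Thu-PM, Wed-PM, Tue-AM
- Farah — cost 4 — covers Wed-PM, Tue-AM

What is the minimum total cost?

12

Dara alone covers Thu-PM, Wed-PM, Tue-AM — every shift.
Total cost: 12.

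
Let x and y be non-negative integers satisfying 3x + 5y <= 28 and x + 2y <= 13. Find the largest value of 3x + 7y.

The continuous relaxation peaks at (0, 5.6) with value 39.20; rounding to a feasible lattice point costs some objective.
(x,y)=(1,5) is feasible, giving 38.
(x,y)=(0,5) is feasible, giving 35.
(x,y)=(2,4) is feasible, giving 34.
The best lattice point is (1,5), giving 38.

38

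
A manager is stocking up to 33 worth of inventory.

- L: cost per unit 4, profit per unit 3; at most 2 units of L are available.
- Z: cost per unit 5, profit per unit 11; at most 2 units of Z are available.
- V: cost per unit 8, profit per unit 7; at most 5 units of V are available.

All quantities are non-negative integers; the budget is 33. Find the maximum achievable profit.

39

This is a bounded integer knapsack.
Z has the best ratio (11/5); taking only Z gives at most 2×11 = 22 (stopped by the supply cap of 2).
Mixing does better — 1×L, 2×Z, and 2×V: cost 30 ≤ 33, profit 1·3 + 2·11 + 2·7 = 39.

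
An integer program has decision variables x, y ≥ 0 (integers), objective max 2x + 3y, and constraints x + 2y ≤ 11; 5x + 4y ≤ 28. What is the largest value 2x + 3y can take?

Relaxing integrality, the LP optimum is 17.50 at (x,y) = (2, 4.5), which is not an integer point.
(x,y)=(1,5): 1·1+2·5=11≤11, 5·1+4·5=25≤28, objective 17.
(x,y)=(2,4): 1·2+2·4=10≤11, 5·2+4·4=26≤28, objective 16.
(x,y)=(3,3): 1·3+2·3=9≤11, 5·3+4·3=27≤28, objective 15.
Maximum is 17 at (x,y)=(1,5).

17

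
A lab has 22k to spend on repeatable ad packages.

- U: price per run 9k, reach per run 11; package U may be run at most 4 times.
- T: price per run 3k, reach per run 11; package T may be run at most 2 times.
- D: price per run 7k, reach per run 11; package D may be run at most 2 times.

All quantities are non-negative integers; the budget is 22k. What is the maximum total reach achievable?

44

2×T and 2×D: price 20 ≤ 22, reach 2·11 + 2·11 = 44.
1×U, 2×T, and 1×D: price 22 ≤ 22, reach 1·11 + 2·11 + 1·11 = 44.
Best is 44.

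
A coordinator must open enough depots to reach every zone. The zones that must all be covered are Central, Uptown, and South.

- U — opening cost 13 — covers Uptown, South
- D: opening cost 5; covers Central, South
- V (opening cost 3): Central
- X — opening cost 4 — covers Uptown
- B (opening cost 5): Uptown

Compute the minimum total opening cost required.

Choose D and X: together they cover Central, Uptown, South — every zone.
Total opening cost: 5 + 4 = 9.

9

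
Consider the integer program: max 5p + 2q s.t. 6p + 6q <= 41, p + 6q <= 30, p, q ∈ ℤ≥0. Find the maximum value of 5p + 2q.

(p,q)=(6,0): 6·6+6·0=36≤41, 1·6+6·0=6≤30, objective 30.
(p,q)=(5,1): 6·5+6·1=36≤41, 1·5+6·1=11≤30, objective 27.
(p,q)=(5,0): 6·5+6·0=30≤41, 1·5+6·0=5≤30, objective 25.
No feasible integer point exceeds 30.

30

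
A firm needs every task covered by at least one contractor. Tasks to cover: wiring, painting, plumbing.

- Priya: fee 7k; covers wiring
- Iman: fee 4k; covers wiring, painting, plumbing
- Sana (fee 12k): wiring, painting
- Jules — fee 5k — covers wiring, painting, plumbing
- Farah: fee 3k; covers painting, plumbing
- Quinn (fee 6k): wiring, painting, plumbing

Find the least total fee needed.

4

Iman alone covers wiring, painting, plumbing — every task.
Total fee: 4.
No cover costs less than 4.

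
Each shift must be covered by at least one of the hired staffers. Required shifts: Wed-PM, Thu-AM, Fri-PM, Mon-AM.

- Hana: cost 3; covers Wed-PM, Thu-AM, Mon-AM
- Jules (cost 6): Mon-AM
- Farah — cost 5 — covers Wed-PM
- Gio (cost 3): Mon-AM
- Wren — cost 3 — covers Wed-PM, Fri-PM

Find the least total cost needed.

Choose Hana and Wren: together they cover Wed-PM, Thu-AM, Fri-PM, Mon-AM — every shift.
Total cost: 3 + 3 = 6.
No cover costs less than 6.

6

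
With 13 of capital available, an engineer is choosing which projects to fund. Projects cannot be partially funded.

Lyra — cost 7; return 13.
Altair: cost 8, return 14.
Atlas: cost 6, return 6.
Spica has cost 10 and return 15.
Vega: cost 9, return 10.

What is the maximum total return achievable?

19

This is an integer program with binary decision variables.
Take Lyra and Atlas: cost 7 + 6 = 13 ≤ 13, return 13 + 6 = 19.
No other feasible combination does better.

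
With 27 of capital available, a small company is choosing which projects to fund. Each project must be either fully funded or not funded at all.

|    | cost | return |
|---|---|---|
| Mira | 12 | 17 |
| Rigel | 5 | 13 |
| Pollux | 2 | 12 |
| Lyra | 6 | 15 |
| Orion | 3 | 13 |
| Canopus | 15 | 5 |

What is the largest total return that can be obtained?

58

Treat it as a binary knapsack problem.
Allowing fractional choices, the relaxed optimum would be about 68.6, but projects are indivisible.
Mira + Pollux + Lyra + Orion: cost 12 + 2 + 6 + 3 = 23 ≤ 27, return 17 + 12 + 15 + 13 = 57.
Mira + Rigel + Lyra + Orion: cost 12 + 5 + 6 + 3 = 26 ≤ 27, return 17 + 13 + 15 + 13 = 58.
Mira + Rigel + Pollux + Lyra: cost 12 + 5 + 2 + 6 = 25 ≤ 27, return 17 + 13 + 12 + 15 = 57.
Best is Mira, Rigel, Lyra, and Orion with total return 58.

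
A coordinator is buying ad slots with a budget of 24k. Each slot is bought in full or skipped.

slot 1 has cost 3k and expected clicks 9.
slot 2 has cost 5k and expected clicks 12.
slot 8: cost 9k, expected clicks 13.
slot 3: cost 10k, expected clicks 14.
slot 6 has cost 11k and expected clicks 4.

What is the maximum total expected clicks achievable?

39

Take slot 2, slot 8, and slot 3: cost 5 + 9 + 10 = 24 ≤ 24, expected clicks 12 + 13 + 14 = 39.
No other feasible combination does better.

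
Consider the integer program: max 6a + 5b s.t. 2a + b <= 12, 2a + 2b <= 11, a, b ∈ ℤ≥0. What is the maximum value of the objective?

30

Relaxing integrality, the LP optimum is 33.00 at (a,b) = (5.5, 0), which is not an integer point.
(a,b)=(5,0): 2·5+1·0=10≤12, 2·5+2·0=10≤11, objective 30.
(a,b)=(4,1): 2·4+1·1=9≤12, 2·4+2·1=10≤11, objective 29.
The best lattice point is (5,0), giving 30.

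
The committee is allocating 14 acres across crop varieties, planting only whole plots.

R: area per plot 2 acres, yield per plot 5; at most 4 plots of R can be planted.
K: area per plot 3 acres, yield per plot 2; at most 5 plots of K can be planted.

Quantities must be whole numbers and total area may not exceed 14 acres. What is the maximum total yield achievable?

4×R and 2×K: area 14 ≤ 14, yield 4·5 + 2·2 = 24.
4×R and 1×K: area 11 ≤ 14, yield 4·5 + 1·2 = 22.
Best is 24.

24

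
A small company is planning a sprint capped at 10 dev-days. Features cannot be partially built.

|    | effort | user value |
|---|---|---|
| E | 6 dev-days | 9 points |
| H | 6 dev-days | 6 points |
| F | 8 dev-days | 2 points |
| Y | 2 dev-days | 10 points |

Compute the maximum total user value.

Take E and Y: effort 6 + 2 = 8 ≤ 10, user value 9 + 10 = 19.
No other feasible combination does better.

19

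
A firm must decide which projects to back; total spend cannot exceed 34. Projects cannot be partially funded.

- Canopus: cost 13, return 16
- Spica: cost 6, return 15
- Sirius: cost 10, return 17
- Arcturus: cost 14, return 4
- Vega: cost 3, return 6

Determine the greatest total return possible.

54

Allowing fractional choices, the relaxed optimum would be about 54.6, but projects are indivisible.
Canopus + Spica + Sirius: cost 13 + 6 + 10 = 29 ≤ 34, return 16 + 15 + 17 = 48.
Canopus + Spica + Sirius + Vega: cost 13 + 6 + 10 + 3 = 32 ≤ 34, return 16 + 15 + 17 + 6 = 54.
Best is Canopus, Spica, Sirius, and Vega with total return 54.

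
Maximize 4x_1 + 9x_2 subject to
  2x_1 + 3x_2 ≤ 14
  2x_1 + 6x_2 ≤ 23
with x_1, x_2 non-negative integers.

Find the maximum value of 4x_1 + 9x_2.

(x_1,x_2)=(2,3) is feasible, giving 35.
(x_1,x_2)=(1,3) is feasible, giving 31.
(x_1,x_2)=(3,2) is feasible, giving 30.
Maximum is 35 at (x_1,x_2)=(2,3).

35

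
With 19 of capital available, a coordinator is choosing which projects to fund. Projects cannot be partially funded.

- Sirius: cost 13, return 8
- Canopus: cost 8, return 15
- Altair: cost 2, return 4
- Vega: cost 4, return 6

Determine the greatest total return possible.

25

Allowing fractional choices, the relaxed optimum would be about 28.1, but projects are indivisible.
Canopus + Vega: cost 8 + 4 = 12 ≤ 19, return 15 + 6 = 21.
Canopus + Altair + Vega: cost 8 + 2 + 4 = 14 ≤ 19, return 15 + 4 + 6 = 25.
Canopus + Altair: cost 8 + 2 = 10 ≤ 19, return 15 + 4 = 19.
Best is Canopus, Altair, and Vega with total return 25.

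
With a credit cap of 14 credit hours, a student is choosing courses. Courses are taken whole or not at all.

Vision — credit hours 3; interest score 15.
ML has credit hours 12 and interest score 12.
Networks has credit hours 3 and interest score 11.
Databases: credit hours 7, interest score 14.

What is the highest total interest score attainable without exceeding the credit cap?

40

Allowing fractional choices, the relaxed optimum would be about 41.0, but courses are indivisible.
Vision + Networks + Databases: credit hours 3 + 3 + 7 = 13 ≤ 14, interest score 15 + 11 + 14 = 40.
Vision + Networks: credit hours 3 + 3 = 6 ≤ 14, interest score 15 + 11 = 26.
Vision + Databases: credit hours 3 + 7 = 10 ≤ 14, interest score 15 + 14 = 29.
Best is Vision, Networks, and Databases with total interest score 40.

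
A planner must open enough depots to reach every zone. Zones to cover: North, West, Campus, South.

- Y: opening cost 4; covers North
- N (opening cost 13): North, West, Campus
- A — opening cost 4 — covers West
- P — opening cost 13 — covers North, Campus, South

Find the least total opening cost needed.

The greedy cost-per-new-zone heuristic would pick Y, A, and P for 21, but a cheaper cover exists.
Choose A and P: together they cover North, West, Campus, South — every zone.
Total opening cost: 4 + 13 = 17.
No cover costs less than 17.

17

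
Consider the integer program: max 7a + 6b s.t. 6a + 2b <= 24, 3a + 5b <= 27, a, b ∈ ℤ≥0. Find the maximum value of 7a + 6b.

39

(a,b)=(3,3): 6·3+2·3=24≤24, 3·3+5·3=24≤27, objective 39.
(a,b)=(2,4): 6·2+2·4=20≤24, 3·2+5·4=26≤27, objective 38.
(a,b)=(3,2): 6·3+2·2=22≤24, 3·3+5·2=19≤27, objective 33.
The best lattice point is (3,3), giving 39.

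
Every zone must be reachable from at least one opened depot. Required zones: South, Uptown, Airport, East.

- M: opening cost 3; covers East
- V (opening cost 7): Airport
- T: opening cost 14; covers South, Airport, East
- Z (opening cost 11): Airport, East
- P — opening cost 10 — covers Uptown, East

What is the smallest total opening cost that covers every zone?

24

This is a weighted set-cover instance.
The greedy cost-per-new-zone heuristic would pick M, V, P, and T for 34, but a cheaper cover exists.
Choose T and P: together they cover South, Uptown, Airport, East — every zone.
Total opening cost: 14 + 10 = 24.
No cover costs less than 24.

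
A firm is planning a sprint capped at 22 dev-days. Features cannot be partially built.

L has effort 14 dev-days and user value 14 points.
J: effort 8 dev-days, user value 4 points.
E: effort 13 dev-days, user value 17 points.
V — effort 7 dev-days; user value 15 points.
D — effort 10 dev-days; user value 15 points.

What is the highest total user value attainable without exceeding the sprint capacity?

V + D: effort 7 + 10 = 17 ≤ 22, user value 15 + 15 = 30.
L + V: effort 14 + 7 = 21 ≤ 22, user value 14 + 15 = 29.
E + V: effort 13 + 7 = 20 ≤ 22, user value 17 + 15 = 32.
Best is E and V with total user value 32.

32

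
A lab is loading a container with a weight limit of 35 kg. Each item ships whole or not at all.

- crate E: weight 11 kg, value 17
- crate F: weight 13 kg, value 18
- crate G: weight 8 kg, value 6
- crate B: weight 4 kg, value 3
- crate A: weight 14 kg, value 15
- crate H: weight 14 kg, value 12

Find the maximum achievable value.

41

Treat it as a binary knapsack problem.
crate F + crate G + crate A: weight 13 + 8 + 14 = 35 ≤ 35, value 18 + 6 + 15 = 39.
crate E + crate F + crate G: weight 11 + 13 + 8 = 32 ≤ 35, value 17 + 18 + 6 = 41.
Best is crate E, crate F, and crate G with total value 41.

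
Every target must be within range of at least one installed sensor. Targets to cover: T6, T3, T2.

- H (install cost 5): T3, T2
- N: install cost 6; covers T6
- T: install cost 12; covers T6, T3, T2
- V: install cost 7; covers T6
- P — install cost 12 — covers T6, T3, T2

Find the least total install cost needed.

Choose H and N: together they cover T6, T3, T2 — every target.
Total install cost: 5 + 6 = 11.

11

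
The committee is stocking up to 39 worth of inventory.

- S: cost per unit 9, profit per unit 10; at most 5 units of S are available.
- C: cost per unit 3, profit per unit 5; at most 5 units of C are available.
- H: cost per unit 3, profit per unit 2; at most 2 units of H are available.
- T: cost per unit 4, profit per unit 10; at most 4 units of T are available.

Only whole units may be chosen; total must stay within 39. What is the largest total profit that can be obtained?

5×C, 2×H, and 4×T: cost 37 ≤ 39, profit 5·5 + 2·2 + 4·10 = 69.
1×S, 4×C, and 4×T: cost 37 ≤ 39, profit 1·10 + 4·5 + 4·10 = 70.
Best is 70.

70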